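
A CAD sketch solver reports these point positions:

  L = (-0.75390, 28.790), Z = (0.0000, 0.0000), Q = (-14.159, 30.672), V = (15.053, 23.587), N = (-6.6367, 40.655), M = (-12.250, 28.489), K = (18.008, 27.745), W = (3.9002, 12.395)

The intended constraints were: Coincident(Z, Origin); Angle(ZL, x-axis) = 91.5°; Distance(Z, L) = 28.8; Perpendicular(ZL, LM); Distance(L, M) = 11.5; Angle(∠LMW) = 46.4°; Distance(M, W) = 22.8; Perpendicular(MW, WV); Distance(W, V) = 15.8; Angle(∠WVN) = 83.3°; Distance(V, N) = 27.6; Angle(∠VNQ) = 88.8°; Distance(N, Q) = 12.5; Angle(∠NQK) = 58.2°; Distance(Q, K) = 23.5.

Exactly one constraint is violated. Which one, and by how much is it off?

Distance(Q, K) = 23.5 — off by 8.80.

Z = (0.00, 0.00) ✓; ZL at 91.50° ✓; |ZL| = 28.80 ✓; ∠(ZL, LM) = 90.00° ✓; |LM| = 11.50 ✓; ∠LMW = 46.40° ✓; |MW| = 22.80 ✓; ∠(MW, WV) = 90.00° ✓; |WV| = 15.80 ✓; ∠WVN = 83.30° ✓; |VN| = 27.60 ✓; ∠VNQ = 88.80° ✓; |NQ| = 12.50 ✓; ∠NQK = 58.20° ✓; |QK| = 32.30 ✗.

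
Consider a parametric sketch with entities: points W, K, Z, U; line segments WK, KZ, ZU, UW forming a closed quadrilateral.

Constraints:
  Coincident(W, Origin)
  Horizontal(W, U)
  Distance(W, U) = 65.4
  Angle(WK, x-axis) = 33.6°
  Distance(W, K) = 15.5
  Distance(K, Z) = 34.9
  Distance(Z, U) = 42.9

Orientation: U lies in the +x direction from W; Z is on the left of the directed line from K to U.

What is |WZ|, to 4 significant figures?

50.21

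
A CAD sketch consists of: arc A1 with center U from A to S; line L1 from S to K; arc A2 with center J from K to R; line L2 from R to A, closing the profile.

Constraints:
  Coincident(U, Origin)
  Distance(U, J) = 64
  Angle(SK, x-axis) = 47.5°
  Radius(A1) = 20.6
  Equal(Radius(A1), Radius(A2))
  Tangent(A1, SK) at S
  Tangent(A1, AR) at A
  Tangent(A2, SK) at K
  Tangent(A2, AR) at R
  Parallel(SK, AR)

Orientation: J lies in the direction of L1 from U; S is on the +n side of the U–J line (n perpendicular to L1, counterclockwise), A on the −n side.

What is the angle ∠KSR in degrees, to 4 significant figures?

32.77°

The slot axis is L1's direction at 47.5°, so u = (cos 47.5°, sin 47.5°) = (0.6756, 0.7373) and n = (−sin 47.5°, cos 47.5°) = (-0.7373, 0.6756). U is at the origin and J lies 64.0 along u from U, so J = 64.0·u = (43.24, 47.19). Tangency of A1 to both parallel lines with radius 20.6 puts S and A at U ± 20.6·n: S = (-15.19, 13.92), A = (15.19, -13.92). Equal radii place K and R the same way about J: K = J + 20.6·n = (28.05, 61.10), R = J − 20.6·n = (58.43, 33.27). Then cos ∠KSR = SK·SR / (|SK||SR|), giving 32.77°.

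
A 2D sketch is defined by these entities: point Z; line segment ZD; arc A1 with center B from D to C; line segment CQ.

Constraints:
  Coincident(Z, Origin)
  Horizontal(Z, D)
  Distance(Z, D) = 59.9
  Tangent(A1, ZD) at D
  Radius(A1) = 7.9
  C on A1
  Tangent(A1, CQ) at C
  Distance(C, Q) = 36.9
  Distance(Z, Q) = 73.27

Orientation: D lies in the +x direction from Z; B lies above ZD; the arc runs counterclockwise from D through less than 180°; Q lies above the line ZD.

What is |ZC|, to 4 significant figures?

68.24

Checks: Z = (0.00, 0.00) ✓; |BC| = 7.900 ✓; ∠(BC, CQ) = 90.00° ✓; |CQ| = 36.90 ✓; |ZQ| = 73.27 ✓.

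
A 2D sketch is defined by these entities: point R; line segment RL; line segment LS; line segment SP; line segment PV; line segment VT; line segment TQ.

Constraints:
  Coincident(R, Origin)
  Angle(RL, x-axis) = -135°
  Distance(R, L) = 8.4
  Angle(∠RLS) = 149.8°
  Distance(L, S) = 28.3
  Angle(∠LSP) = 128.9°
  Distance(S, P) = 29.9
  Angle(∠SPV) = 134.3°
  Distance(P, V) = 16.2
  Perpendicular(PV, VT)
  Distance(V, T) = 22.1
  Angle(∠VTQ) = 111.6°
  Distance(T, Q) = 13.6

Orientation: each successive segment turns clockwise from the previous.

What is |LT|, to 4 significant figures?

43.46

R is at the origin; RL runs at -135.0° with length 8.4, so L = (-5.940, -5.940). ∠RLS = 149.8° gives LS at -165.2° from the x-axis; with |LS| = 28.3, S = (-33.30, -13.17). ∠LSP = 128.9° gives SP at 143.7° from the x-axis; with |SP| = 29.9, P = (-57.40, 4.532). ∠SPV = 134.3° gives PV at 98.00° from the x-axis; with |PV| = 16.2, V = (-59.65, 20.57). PV is perpendicular to VT, so VT runs at 8.000°; with |VT| = 22.1, T = (-37.77, 23.65). Then |LT| = |T − L| = 43.46.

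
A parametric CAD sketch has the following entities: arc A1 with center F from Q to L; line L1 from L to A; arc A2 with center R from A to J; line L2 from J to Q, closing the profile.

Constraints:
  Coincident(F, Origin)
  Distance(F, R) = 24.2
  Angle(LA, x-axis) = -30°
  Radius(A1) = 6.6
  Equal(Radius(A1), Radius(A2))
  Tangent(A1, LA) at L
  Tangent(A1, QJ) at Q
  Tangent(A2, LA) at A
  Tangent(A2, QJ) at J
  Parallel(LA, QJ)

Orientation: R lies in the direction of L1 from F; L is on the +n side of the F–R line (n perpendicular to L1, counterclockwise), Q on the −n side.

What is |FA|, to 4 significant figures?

25.08

The slot axis is L1's direction at -30.0°, so u = (cos -30.0°, sin -30.0°) = (0.8660, -0.5000) and n = (−sin -30.0°, cos -30.0°) = (0.5000, 0.8660). F is at the origin and R lies 24.2 along u from F, so R = 24.2·u = (20.96, -12.10). Tangency of A1 to both parallel lines with radius 6.6 puts L and Q at F ± 6.6·n: L = (3.300, 5.716), Q = (-3.300, -5.716). Equal radii place A and J the same way about R: A = R + 6.6·n = (24.26, -6.384), J = R − 6.6·n = (17.66, -17.82). Then |FA| = |A − F| = 25.08.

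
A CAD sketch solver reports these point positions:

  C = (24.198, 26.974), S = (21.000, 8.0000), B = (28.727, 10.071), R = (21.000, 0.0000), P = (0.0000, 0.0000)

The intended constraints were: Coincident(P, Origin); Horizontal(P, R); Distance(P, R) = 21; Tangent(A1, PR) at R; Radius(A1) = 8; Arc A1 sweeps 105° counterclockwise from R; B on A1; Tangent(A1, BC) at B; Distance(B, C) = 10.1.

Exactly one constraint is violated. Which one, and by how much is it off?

Distance(B, C) = 10.1 — off by 7.40.

P = (0.00, 0.00) ✓; P.y = 0.00, R.y = 0.00 ✓; |PR| = 21.00 ✓; ∠(SR, RP) = 90.00° ✓; |SR| = 8.000 ✓; bearing(S→B) − bearing(S→R) = 105.0° ✓; |SB| = 8.000 ✓; ∠(SB, BC) = 90.00° ✓; |BC| = 17.50 ✗.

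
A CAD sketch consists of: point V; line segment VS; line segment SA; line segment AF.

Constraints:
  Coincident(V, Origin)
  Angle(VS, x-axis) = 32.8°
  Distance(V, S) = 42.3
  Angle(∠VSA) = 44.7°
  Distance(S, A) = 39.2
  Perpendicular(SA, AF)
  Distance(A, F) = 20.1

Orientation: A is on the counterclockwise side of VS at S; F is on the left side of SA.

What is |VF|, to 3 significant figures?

13.3

V is at the origin; VS runs at 32.8° with length 42.3, so S = 42.3·(cos 32.8°, sin 32.8°) = (35.6, 22.9). ∠VSA = 44.7°, so SA runs at 32.8° + (180° − 44.7°) = 168° from the x-axis; with |SA| = 39.2, A = S + 39.2·(cos 168°, sin 168°) = (-2.80, 31.0). The perpendicularity gives AF at right angles to SA; with |AF| = 20.1 on the left of SA, F = A + 20.1·(-0.206, -0.979) = (-6.95, 11.3). Then |VF| = |F − V| = 13.3.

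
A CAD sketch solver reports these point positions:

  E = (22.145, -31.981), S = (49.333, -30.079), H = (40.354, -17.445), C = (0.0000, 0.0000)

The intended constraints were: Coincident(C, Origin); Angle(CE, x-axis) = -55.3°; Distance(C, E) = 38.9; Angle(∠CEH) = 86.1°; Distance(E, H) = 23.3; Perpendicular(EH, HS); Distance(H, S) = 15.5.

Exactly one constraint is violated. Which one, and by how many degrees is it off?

Perpendicular(EH, HS) — off by 3.20°.

C = (0.00, 0.00) ✓; CE at -55.30° ✓; |CE| = 38.90 ✓; ∠CEH = 86.10° ✓; |EH| = 23.30 ✓; ∠(EH, HS) = 93.20° ✗; |HS| = 15.50 ✓.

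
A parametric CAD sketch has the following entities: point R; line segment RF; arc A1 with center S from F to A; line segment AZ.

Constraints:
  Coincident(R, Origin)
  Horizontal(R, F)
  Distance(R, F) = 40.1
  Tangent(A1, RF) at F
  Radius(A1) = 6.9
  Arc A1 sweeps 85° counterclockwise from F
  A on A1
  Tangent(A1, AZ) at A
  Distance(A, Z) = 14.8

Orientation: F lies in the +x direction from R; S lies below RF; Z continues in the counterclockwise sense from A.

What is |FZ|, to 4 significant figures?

22.57

On A1, F sits at bearing 90° from S; an 85° counterclockwise sweep puts A at bearing 175°, so A = S + 6.9·(cos 175°, sin 175°) = (33.23, -6.299). The tangent condition forces SA to be normal to AZ, so AZ runs along (−sin 175°, cos 175°); with |AZ| = 14.8, Z = (31.94, -21.04). Then |FZ| = |Z − F| = 22.57.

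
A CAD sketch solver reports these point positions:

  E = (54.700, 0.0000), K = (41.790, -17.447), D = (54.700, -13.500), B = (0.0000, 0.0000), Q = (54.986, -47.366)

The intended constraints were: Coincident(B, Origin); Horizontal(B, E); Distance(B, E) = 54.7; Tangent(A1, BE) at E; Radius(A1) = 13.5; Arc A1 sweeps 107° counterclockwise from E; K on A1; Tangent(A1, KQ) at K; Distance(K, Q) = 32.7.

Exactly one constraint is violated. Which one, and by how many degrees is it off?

Tangent(A1, KQ) at K — off by 6.80°.

B = (0.00, 0.00) ✓; B.y = 0.00, E.y = 0.00 ✓; |BE| = 54.70 ✓; ∠(DE, EB) = 90.00° ✓; |DE| = 13.50 ✓; bearing(D→K) − bearing(D→E) = 107.0° ✓; |DK| = 13.50 ✓; ∠(DK, KQ) = 83.20° ✗; |KQ| = 32.70 ✓.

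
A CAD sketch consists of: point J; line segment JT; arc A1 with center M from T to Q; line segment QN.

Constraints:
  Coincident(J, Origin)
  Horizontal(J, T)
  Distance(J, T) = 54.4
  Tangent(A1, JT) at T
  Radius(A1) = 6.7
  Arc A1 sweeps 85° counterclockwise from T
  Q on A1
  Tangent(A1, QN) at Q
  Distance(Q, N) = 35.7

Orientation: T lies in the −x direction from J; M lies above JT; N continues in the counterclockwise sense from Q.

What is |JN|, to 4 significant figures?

61.05

On A1, T sits at bearing -90° from M; an 85° counterclockwise sweep puts Q at bearing -5°, so Q = M + 6.7·(cos -5°, sin -5°) = (-47.73, 6.116). The tangent condition forces MQ to be normal to QN, so QN runs along (−sin -5°, cos -5°); with |QN| = 35.7, N = (-44.61, 41.68). Then |JN| = |N − J| = 61.05.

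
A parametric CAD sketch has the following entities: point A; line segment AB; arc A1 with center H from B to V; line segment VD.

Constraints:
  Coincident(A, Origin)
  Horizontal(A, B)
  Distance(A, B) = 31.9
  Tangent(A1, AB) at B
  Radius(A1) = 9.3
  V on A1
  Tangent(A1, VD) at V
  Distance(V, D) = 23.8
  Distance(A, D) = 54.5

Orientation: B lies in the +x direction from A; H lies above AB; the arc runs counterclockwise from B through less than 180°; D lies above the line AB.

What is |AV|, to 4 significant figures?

41.88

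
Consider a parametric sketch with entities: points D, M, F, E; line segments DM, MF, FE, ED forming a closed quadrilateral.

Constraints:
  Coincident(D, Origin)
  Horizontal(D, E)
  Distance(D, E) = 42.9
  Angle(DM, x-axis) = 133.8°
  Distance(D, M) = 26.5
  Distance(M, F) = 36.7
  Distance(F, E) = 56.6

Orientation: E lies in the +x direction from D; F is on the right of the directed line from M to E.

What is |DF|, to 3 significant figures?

20.2

Checks: |MF| = 36.70 ✓; |FE| = 56.60 ✓.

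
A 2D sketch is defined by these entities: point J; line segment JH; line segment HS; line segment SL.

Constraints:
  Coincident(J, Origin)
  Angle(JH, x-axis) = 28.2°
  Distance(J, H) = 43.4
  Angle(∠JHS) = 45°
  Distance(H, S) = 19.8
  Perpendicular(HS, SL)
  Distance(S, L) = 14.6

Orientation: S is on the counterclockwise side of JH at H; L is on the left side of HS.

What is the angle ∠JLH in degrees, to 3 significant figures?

160°

J is at the origin; JH runs at 28.2° with length 43.4, so H = 43.4·(cos 28.2°, sin 28.2°) = (38.2, 20.5). ∠JHS = 45.0°, so HS runs at 28.2° + (180° − 45.0°) = 163° from the x-axis; with |HS| = 19.8, S = H + 19.8·(cos 163°, sin 163°) = (19.3, 26.2). HS ⟂ SL; with |SL| = 14.6 on the left of HS, L = S + 14.6·(-0.289, -0.957) = (15.1, 12.3). Then cos ∠JLH = LJ·LH / (|LJ||LH|), giving 160°.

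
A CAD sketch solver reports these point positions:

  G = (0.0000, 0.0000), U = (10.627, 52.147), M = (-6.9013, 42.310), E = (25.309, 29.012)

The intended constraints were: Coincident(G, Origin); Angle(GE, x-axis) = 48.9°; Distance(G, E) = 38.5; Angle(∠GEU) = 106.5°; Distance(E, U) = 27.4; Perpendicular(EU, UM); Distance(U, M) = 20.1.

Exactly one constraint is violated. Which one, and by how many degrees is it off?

Perpendicular(EU, UM) — off by 3.10°.

G = (0.00, 0.00) ✓; GE at 48.90° ✓; |GE| = 38.50 ✓; ∠GEU = 106.5° ✓; |EU| = 27.40 ✓; ∠(EU, UM) = 86.90° ✗; |UM| = 20.10 ✓.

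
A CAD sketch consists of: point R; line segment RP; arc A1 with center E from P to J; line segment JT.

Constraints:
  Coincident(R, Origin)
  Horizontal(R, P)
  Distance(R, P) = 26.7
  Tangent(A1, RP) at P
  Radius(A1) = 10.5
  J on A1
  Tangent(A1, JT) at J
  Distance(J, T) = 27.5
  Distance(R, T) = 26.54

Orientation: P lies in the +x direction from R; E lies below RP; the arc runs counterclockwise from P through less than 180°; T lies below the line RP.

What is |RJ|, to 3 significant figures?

18.7

R is at the origin; RP is horizontal with |RP| = 26.7 and P on the +x side, so P = (26.7, 0.00). The tangent condition forces EP to be normal to RP, so E = P + (0, -10.5) = (26.7, -10.5). Since EJ ⟂ JT (tangency), |ET| = √(10.5² + 27.5²) = 29.4 regardless of where J sits on A1. So T lies on both circle(R, 26.54) and circle(E, 29.4); the below-RP intersection is T = (1.97, -26.5). J is the foot of the tangent from T: J = (18.2, -4.29).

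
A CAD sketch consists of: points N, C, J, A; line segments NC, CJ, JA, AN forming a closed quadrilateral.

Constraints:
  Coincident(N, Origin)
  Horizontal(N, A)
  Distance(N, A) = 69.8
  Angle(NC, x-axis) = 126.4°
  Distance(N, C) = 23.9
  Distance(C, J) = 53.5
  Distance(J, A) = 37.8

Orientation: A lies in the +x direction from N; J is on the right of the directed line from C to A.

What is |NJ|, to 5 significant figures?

33.286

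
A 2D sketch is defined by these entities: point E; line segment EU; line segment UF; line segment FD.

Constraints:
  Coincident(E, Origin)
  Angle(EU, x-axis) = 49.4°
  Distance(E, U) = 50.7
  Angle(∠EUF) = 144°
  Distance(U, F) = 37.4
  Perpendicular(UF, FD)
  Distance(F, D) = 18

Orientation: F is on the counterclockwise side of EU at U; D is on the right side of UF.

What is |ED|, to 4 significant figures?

91.84

E is at the origin; EU runs at 49.4° with length 50.7, so U = 50.7·(cos 49.4°, sin 49.4°) = (32.99, 38.50). ∠EUF = 144.0°, so UF runs at 49.4° + (180° − 144.0°) = 85.40° from the x-axis; with |UF| = 37.4, F = U + 37.4·(cos 85.40°, sin 85.40°) = (35.99, 75.77). UF is perpendicular to FD; with |FD| = 18.0 on the right of UF, D = F + 18.0·(0.9968, -0.08020) = (53.94, 74.33). Then |ED| = |D − E| = 91.84.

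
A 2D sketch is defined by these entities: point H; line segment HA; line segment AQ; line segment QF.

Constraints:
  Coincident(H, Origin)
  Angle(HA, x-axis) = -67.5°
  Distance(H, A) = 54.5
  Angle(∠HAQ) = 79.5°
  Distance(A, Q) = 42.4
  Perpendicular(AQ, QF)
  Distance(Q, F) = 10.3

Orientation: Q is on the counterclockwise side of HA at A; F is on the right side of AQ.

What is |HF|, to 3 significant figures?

71.7

H is at the origin; HA runs at -67.5° with length 54.5, so A = 54.5·(cos -67.5°, sin -67.5°) = (20.9, -50.4). ∠HAQ = 79.5°, so AQ runs at -67.5° + (180° − 79.5°) = 33.0° from the x-axis; with |AQ| = 42.4, Q = A + 42.4·(cos 33.0°, sin 33.0°) = (56.4, -27.3). AQ ⟂ QF; with |QF| = 10.3 on the right of AQ, F = Q + 10.3·(0.545, -0.839) = (62.0, -35.9). Then |HF| = |F − H| = 71.7.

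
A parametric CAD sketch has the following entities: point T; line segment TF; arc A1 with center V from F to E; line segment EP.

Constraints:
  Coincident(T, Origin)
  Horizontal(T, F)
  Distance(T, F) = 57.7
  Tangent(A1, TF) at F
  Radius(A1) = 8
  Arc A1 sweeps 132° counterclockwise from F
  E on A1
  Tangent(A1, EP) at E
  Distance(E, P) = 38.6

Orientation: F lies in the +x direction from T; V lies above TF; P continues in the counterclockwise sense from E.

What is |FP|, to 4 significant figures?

46.50

T is at the origin; TF is horizontal with |TF| = 57.7 and F on the +x side, so F = (57.70, 0.000). Tangency of A1 to TF means the radius VF is perpendicular to TF, so V = F + (0, 8) = (57.70, 8.000). On A1, F sits at bearing -90° from V; a 132° counterclockwise sweep puts E at bearing 42°, so E = V + 8.0·(cos 42°, sin 42°) = (63.65, 13.35). Tangency of A1 to EP means the radius VE is perpendicular to EP, so EP runs along (−sin 42°, cos 42°); with |EP| = 38.6, P = (37.82, 42.04). Then |FP| = |P − F| = 46.50.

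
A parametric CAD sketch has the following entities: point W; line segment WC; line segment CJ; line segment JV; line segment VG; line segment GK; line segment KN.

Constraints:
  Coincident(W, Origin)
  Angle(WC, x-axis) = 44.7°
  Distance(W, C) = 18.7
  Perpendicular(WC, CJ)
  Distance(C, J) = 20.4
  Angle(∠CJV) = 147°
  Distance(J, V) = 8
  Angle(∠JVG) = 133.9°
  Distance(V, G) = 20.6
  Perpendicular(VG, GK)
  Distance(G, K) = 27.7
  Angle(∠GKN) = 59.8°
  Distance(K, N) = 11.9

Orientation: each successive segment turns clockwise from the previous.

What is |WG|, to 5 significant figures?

31.558

∠CJV = 147.0° gives JV at -78.300° from the x-axis; with |JV| = 8.0, V = (29.264, -9.1806). ∠JVG = 133.9° gives VG at -124.40° from the x-axis; with |VG| = 20.6, G = (17.625, -26.178). Then |WG| = |G − W| = 31.558.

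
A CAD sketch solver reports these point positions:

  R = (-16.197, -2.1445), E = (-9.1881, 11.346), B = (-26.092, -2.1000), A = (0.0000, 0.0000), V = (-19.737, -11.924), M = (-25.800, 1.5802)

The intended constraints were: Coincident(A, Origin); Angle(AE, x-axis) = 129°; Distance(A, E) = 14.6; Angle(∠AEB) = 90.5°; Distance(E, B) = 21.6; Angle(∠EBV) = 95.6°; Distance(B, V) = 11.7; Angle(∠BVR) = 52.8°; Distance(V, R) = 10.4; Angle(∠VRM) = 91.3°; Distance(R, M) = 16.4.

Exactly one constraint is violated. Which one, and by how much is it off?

Distance(R, M) = 16.4 — off by 6.10.

A = (0.00, 0.00) ✓; AE at 129.0° ✓; |AE| = 14.60 ✓; ∠AEB = 90.50° ✓; |EB| = 21.60 ✓; ∠EBV = 95.60° ✓; |BV| = 11.70 ✓; ∠BVR = 52.80° ✓; |VR| = 10.40 ✓; ∠VRM = 91.30° ✓; |RM| = 10.30 ✗.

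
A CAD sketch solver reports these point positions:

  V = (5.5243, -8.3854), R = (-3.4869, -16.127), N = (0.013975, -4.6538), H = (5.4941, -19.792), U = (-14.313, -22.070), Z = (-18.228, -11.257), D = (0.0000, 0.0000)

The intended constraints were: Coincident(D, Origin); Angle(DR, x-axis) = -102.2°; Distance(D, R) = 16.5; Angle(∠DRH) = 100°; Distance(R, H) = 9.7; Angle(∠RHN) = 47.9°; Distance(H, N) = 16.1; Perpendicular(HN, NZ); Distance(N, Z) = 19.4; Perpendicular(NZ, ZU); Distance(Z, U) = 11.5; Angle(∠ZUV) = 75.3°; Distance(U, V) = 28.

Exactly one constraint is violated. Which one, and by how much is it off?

Distance(U, V) = 28 — off by 3.90.

D = (0.00, 0.00) ✓; DR at -102.2° ✓; |DR| = 16.50 ✓; ∠DRH = 100.0° ✓; |RH| = 9.700 ✓; ∠RHN = 47.90° ✓; |HN| = 16.10 ✓; ∠(HN, NZ) = 90.00° ✓; |NZ| = 19.40 ✓; ∠(NZ, ZU) = 90.00° ✓; |ZU| = 11.50 ✓; ∠ZUV = 75.30° ✓; |UV| = 24.10 ✗.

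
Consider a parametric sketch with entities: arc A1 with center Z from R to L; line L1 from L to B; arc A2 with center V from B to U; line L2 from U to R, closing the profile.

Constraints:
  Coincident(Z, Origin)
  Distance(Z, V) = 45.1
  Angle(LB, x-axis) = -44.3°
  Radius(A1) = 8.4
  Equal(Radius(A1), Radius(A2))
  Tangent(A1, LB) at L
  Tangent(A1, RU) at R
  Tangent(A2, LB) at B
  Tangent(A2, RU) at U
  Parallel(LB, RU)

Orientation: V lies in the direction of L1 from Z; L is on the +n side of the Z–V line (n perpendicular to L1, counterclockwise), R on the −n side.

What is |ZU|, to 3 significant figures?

45.9

The slot axis is L1's direction at -44.3°, so u = (cos -44.3°, sin -44.3°) = (0.716, -0.698) and n = (−sin -44.3°, cos -44.3°) = (0.698, 0.716). Z is at the origin and V lies 45.1 along u from Z, so V = 45.1·u = (32.3, -31.5). Tangency of A1 to both parallel lines with radius 8.4 puts L and R at Z ± 8.4·n: L = (5.87, 6.01), R = (-5.87, -6.01). Equal radii place B and U the same way about V: B = V + 8.4·n = (38.1, -25.5), U = V − 8.4·n = (26.4, -37.5). Then |ZU| = |U − Z| = 45.9.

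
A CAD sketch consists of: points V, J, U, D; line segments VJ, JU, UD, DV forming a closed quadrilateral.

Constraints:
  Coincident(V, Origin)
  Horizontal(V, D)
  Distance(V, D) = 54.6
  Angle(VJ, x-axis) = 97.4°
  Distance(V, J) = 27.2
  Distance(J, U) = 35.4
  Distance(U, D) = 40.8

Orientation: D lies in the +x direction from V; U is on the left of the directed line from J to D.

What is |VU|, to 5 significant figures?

45.832

Checks: |JU| = 35.40 ✓; |UD| = 40.80 ✓.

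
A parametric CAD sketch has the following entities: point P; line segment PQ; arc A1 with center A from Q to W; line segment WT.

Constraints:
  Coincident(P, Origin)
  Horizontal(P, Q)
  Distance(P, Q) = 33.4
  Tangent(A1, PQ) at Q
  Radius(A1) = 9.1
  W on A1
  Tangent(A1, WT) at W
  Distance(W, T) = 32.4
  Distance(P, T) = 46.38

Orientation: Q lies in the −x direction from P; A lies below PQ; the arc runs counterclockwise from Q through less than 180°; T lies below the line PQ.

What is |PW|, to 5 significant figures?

43.276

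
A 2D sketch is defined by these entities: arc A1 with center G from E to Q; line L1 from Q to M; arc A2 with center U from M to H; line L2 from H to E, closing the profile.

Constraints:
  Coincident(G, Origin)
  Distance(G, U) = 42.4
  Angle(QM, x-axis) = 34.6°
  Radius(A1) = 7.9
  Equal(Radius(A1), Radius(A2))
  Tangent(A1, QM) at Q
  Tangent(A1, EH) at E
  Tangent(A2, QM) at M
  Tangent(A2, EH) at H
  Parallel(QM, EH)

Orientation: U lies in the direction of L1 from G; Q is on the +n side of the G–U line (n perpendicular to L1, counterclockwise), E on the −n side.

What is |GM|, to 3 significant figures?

43.1

The slot axis is L1's direction at 34.6°, so u = (cos 34.6°, sin 34.6°) = (0.823, 0.568) and n = (−sin 34.6°, cos 34.6°) = (-0.568, 0.823). G is at the origin and U lies 42.4 along u from G, so U = 42.4·u = (34.9, 24.1). Tangency of A1 to both parallel lines with radius 7.9 puts Q and E at G ± 7.9·n: Q = (-4.49, 6.50), E = (4.49, -6.50). Equal radii place M and H the same way about U: M = U + 7.9·n = (30.4, 30.6), H = U − 7.9·n = (39.4, 17.6). Then |GM| = |M − G| = 43.1.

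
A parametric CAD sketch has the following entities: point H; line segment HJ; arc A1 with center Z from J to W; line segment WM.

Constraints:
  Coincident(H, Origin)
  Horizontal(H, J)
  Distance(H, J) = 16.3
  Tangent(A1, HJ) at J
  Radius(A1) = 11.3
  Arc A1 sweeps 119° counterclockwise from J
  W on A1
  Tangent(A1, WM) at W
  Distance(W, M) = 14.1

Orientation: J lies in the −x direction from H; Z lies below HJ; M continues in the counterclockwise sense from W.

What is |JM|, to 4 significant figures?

29.27

H is at the origin; H and J share the same y with |HJ| = 16.3 and J on the −x side, so J = (-16.30, 0.000). Since A1 is tangent to HJ there, ZJ ⟂ HJ, so Z = J + (0, -11.3) = (-16.30, -11.30). On A1, J sits at bearing 90° from Z; a 119° counterclockwise sweep puts W at bearing 209°, so W = Z + 11.3·(cos 209°, sin 209°) = (-26.18, -16.78). Tangency of A1 to WM means the radius ZW is perpendicular to WM, so WM runs along (−sin 209°, cos 209°); with |WM| = 14.1, M = (-19.35, -29.11). Then |JM| = |M − J| = 29.27.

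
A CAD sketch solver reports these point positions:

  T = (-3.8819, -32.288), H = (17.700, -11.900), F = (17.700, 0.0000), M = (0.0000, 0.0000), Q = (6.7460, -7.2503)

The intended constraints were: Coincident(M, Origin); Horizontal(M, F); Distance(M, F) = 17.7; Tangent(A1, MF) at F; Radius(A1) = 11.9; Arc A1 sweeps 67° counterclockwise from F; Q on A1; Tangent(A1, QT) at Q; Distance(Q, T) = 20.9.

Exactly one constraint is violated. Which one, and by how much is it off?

Distance(Q, T) = 20.9 — off by 6.30.

M = (0.00, 0.00) ✓; M.y = 0.00, F.y = 0.00 ✓; |MF| = 17.70 ✓; ∠(HF, FM) = 90.00° ✓; |HF| = 11.90 ✓; bearing(H→Q) − bearing(H→F) = 67.00° ✓; |HQ| = 11.90 ✓; ∠(HQ, QT) = 90.00° ✓; |QT| = 27.20 ✗.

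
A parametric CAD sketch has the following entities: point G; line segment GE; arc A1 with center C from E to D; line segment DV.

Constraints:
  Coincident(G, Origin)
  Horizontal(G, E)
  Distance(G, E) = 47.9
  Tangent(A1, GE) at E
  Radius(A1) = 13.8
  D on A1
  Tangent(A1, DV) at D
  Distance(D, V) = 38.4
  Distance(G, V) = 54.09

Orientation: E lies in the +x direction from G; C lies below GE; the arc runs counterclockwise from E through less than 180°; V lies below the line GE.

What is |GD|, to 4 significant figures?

36.06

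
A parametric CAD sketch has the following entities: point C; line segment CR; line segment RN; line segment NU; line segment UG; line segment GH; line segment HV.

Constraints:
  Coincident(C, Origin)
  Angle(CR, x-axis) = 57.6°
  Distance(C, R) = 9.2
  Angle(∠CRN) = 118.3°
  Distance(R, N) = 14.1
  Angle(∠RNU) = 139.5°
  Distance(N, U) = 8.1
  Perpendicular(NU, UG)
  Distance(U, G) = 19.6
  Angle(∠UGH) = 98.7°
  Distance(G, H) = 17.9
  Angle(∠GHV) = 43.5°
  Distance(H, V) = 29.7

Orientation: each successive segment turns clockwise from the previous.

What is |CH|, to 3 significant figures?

4.24

NU is perpendicular to UG, so UG runs at -135°; with |UG| = 19.6, G = (11.0, -12.9). ∠UGH = 98.7° gives GH at 144° from the x-axis; with |GH| = 17.9, H = (-3.50, -2.39). Then |CH| = |H − C| = 4.24.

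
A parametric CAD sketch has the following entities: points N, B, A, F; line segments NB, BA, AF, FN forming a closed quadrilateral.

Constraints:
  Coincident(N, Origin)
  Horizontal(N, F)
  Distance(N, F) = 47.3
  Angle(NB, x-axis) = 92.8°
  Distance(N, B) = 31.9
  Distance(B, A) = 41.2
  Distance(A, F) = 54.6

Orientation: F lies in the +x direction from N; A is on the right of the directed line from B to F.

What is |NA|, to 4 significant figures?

11.16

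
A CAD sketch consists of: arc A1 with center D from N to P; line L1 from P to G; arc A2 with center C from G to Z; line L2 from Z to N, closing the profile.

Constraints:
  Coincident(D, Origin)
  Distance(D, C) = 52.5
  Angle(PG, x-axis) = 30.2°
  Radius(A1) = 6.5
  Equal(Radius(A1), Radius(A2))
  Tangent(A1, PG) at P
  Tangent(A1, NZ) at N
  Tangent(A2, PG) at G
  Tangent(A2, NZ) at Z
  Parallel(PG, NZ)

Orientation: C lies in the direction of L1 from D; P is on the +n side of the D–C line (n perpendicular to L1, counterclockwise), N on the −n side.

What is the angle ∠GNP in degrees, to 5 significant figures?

76.092°

The slot axis is L1's direction at 30.2°, so u = (cos 30.2°, sin 30.2°) = (0.86427, 0.50302) and n = (−sin 30.2°, cos 30.2°) = (-0.50302, 0.86427). D is at the origin and C lies 52.5 along u from D, so C = 52.5·u = (45.374, 26.409). Tangency of A1 to both parallel lines with radius 6.5 puts P and N at D ± 6.5·n: P = (-3.2696, 5.6178), N = (3.2696, -5.6178). Equal radii place G and Z the same way about C: G = C + 6.5·n = (42.105, 32.026), Z = C − 6.5·n = (48.644, 20.791). Then cos ∠GNP = NG·NP / (|NG||NP|), giving 76.092°.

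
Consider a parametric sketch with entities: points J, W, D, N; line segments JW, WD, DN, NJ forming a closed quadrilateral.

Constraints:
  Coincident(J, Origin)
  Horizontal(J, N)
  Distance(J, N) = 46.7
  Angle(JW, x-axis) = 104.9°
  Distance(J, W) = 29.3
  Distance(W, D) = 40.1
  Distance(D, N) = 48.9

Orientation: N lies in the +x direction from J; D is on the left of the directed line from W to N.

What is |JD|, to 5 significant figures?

53.776

J is at the origin; J and N share the same y with |JN| = 46.7 and N in +x, so N = (46.7, 0). JW runs at 104.9° with |JW| = 29.3, so W = (-7.5340, 28.315). D is determined by |WD| = 40.1 and |DN| = 48.9 together: it lies at the intersection of circle(W, 40.1) and circle(N, 48.9). With |WN| = 61.181, the foot of the radical line on WN is 24.190 from W and the perpendicular offset is √(40.1² − 24.190²) = 31.982. Taking the left-of-WN solution: D = (28.711, 45.471).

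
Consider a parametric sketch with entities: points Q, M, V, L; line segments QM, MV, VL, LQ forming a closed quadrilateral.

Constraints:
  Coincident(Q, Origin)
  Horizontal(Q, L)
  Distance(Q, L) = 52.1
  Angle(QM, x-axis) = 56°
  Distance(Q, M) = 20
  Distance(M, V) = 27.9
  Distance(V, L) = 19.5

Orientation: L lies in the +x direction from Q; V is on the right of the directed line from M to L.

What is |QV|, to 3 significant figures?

32.7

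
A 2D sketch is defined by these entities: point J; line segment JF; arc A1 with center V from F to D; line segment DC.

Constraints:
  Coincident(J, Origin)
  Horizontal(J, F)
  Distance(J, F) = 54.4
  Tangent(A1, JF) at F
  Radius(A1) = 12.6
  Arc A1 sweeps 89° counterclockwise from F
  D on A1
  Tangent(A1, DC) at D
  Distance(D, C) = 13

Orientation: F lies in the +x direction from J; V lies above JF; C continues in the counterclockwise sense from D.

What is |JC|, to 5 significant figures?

71.856

J is at the origin; JF is horizontal with |JF| = 54.4 and F on the +x side, so F = (54.400, 0.0000). Since A1 is tangent to JF there, VF ⟂ JF, so V = F + (0, 12.6) = (54.400, 12.600). On A1, F sits at bearing -90° from V; an 89° counterclockwise sweep puts D at bearing -1°, so D = V + 12.6·(cos -1°, sin -1°) = (66.998, 12.380). The tangent condition forces VD to be normal to DC, so DC runs along (−sin -1°, cos -1°); with |DC| = 13.0, C = (67.225, 25.378). Then |JC| = |C − J| = 71.856.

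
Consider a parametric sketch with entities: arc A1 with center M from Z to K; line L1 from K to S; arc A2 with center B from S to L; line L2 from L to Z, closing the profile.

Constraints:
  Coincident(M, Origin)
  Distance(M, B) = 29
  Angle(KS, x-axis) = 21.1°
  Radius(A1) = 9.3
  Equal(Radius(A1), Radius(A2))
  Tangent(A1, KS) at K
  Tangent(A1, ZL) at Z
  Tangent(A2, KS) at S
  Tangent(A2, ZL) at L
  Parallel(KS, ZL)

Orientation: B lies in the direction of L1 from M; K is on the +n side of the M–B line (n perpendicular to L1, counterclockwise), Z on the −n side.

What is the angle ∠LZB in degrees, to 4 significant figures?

17.78°

The slot axis is L1's direction at 21.1°, so u = (cos 21.1°, sin 21.1°) = (0.9330, 0.3600) and n = (−sin 21.1°, cos 21.1°) = (-0.3600, 0.9330). M is at the origin and B lies 29.0 along u from M, so B = 29.0·u = (27.06, 10.44). Tangency of A1 to both parallel lines with radius 9.3 puts K and Z at M ± 9.3·n: K = (-3.348, 8.676), Z = (3.348, -8.676). Equal radii place S and L the same way about B: S = B + 9.3·n = (23.71, 19.12), L = B − 9.3·n = (30.40, 1.763). Then cos ∠LZB = ZL·ZB / (|ZL||ZB|), giving 17.78°.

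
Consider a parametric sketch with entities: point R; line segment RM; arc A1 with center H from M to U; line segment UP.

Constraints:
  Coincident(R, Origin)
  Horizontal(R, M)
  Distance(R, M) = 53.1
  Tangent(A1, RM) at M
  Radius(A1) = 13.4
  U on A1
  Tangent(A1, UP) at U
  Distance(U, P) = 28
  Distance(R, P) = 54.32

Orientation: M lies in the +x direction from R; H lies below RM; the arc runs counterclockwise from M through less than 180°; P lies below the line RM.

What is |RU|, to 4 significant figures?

41.55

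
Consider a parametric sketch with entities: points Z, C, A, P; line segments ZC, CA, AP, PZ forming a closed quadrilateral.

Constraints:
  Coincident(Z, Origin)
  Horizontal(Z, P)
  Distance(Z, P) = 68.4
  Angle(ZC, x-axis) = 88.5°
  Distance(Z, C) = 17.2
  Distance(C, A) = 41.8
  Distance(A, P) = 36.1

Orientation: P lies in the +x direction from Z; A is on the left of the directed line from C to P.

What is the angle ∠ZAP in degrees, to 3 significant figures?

108°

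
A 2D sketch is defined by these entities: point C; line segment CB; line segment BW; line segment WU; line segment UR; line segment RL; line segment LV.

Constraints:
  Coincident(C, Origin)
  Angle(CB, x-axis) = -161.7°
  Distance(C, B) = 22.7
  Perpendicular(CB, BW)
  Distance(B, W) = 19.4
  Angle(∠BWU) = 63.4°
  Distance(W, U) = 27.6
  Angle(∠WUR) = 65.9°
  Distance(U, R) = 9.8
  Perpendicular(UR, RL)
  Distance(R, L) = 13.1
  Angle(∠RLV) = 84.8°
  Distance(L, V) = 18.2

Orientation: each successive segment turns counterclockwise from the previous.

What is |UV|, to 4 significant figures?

14.16

UR ⟂ RL, so RL runs at -111.0°; with |RL| = 13.1, L = (-9.754, -14.78). ∠RLV = 84.8° gives LV at -15.80° from the x-axis; with |LV| = 18.2, V = (7.758, -19.74). Then |UV| = |V − U| = 14.16.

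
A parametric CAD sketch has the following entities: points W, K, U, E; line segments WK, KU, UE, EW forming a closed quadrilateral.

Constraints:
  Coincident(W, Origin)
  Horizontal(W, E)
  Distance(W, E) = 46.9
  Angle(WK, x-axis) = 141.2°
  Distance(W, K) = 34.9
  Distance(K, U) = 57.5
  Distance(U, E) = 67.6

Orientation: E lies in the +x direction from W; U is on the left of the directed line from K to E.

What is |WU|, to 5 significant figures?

62.076

Checks: |KU| = 57.50 ✓; |UE| = 67.60 ✓.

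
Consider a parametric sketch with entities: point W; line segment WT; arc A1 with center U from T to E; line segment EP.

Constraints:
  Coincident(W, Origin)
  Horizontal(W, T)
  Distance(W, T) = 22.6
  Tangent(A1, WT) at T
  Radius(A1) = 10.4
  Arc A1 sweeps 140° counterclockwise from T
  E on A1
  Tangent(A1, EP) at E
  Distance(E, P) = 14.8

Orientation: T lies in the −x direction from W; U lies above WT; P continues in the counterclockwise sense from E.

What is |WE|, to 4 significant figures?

24.30

W is at the origin; W and T share the same y with |WT| = 22.6 and T on the −x side, so T = (-22.60, 0.000). The tangent condition forces UT to be normal to WT, so U = T + (0, 10.4) = (-22.60, 10.40). On A1, T sits at bearing -90° from U; a 140° counterclockwise sweep puts E at bearing 50°, so E = U + 10.4·(cos 50°, sin 50°) = (-15.92, 18.37). Then |WE| = |E − W| = 24.30.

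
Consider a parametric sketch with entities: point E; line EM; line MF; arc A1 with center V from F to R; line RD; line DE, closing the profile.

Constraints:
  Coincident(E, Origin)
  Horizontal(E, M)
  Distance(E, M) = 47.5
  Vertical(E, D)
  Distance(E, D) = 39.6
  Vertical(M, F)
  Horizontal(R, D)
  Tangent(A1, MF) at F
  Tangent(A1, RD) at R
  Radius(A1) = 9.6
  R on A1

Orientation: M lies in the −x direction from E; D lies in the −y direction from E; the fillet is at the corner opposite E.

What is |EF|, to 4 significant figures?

56.18

The virtual corner opposite E is at (-47.50, -39.60). Tangency of A1 to MF means the radius VF is perpendicular to MF and since A1 is tangent to RD there, VR ⟂ RD, with radius 9.6, so the center V sits 9.6 in from both sides at V = (-37.90, -30.00). That places the tangent points at F = (-47.50, -30.00) on MF and R = (-37.90, -39.60) on RD. Then |EF| = |F − E| = 56.18.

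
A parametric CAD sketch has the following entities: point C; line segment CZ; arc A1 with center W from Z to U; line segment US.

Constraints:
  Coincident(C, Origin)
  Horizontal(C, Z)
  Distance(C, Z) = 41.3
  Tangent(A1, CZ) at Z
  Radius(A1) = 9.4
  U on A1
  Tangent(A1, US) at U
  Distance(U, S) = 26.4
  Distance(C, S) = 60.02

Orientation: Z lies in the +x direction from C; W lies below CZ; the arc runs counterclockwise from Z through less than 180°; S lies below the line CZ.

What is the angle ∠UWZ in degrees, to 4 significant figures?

122.3°

Checks: |WU| = 9.400 ✓; ∠(WU, US) = 90.00° ✓; |US| = 26.40 ✓; |CS| = 60.02 ✓.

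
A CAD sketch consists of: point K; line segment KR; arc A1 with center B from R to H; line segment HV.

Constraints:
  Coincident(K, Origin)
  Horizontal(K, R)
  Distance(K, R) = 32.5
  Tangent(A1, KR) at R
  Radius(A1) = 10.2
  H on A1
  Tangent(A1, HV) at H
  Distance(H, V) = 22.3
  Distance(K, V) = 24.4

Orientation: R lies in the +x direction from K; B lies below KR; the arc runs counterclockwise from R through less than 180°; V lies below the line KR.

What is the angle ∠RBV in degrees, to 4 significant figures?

118.3°

K is at the origin; KR is horizontal with |KR| = 32.5 and R on the +x side, so R = (32.50, 0.000). The tangent condition forces BR to be normal to KR, so B = R + (0, -10.2) = (32.50, -10.20). Since BH ⟂ HV (tangency), |BV| = √(10.2² + 22.3²) = 24.52 regardless of where H sits on A1. So V lies on both circle(K, 24.4) and circle(B, 24.52); the below-KR intersection is V = (10.91, -21.83). H is the foot of the tangent from V: H = (24.37, -4.044).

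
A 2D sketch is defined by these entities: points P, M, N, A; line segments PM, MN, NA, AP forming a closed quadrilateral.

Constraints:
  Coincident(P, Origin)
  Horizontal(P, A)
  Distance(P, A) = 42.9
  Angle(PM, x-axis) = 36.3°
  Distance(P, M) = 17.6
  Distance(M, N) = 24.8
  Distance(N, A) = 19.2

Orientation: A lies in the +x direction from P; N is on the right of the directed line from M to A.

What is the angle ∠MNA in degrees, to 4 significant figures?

86.96°

Checks: |MN| = 24.80 ✓; |NA| = 19.20 ✓.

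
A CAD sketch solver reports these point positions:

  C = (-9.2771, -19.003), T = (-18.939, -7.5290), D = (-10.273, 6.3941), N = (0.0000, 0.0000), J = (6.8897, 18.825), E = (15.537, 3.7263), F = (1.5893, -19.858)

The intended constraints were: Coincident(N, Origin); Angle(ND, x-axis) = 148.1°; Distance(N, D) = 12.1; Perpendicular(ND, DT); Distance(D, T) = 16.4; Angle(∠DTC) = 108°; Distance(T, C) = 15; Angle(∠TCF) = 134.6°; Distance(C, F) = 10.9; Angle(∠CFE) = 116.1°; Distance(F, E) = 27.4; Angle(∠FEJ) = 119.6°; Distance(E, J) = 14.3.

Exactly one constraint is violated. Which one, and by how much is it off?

Distance(E, J) = 14.3 — off by 3.10.

N = (0.00, 0.00) ✓; ND at 148.1° ✓; |ND| = 12.10 ✓; ∠(ND, DT) = 90.00° ✓; |DT| = 16.40 ✓; ∠DTC = 108.0° ✓; |TC| = 15.00 ✓; ∠TCF = 134.6° ✓; |CF| = 10.90 ✓; ∠CFE = 116.1° ✓; |FE| = 27.40 ✓; ∠FEJ = 119.6° ✓; |EJ| = 17.40 ✗.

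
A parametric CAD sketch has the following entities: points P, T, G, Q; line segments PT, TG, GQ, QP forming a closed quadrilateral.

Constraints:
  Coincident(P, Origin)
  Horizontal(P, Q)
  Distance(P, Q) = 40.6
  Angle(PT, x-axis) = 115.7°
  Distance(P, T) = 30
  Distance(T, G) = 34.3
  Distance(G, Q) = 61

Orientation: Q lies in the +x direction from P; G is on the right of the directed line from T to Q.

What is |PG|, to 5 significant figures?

21.088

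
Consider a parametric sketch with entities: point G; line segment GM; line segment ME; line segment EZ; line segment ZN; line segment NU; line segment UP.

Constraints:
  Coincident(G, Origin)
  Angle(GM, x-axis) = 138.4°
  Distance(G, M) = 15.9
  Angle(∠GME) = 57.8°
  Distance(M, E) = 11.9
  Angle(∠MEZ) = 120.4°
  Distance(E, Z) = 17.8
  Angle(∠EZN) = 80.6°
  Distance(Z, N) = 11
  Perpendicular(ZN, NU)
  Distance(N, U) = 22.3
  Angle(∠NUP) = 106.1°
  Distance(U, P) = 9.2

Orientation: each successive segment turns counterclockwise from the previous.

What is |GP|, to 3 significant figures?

20.6

G is at the origin; GM runs at 138.4° with length 15.9, so M = (-11.9, 10.6). ∠GME = 57.8° gives ME at -99.4° from the x-axis; with |ME| = 11.9, E = (-13.8, -1.18). ∠MEZ = 120.4° gives EZ at -39.8° from the x-axis; with |EZ| = 17.8, Z = (-0.158, -12.6). ∠EZN = 80.6° gives ZN at 59.6° from the x-axis; with |ZN| = 11.0, N = (5.41, -3.09). ZN is perpendicular to NU, so NU runs at 150°; with |NU| = 22.3, U = (-13.8, 8.19). ∠NUP = 106.1° gives UP at -136° from the x-axis; with |UP| = 9.2, P = (-20.5, 1.86). Then |GP| = |P − G| = 20.6.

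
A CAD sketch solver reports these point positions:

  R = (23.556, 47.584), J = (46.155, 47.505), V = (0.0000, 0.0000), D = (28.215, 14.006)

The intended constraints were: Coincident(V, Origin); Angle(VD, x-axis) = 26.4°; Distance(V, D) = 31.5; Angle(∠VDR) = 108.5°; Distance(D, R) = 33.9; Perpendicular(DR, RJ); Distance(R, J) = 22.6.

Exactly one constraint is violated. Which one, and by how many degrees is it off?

Perpendicular(DR, RJ) — off by 8.10°.

V = (0.00, 0.00) ✓; VD at 26.40° ✓; |VD| = 31.50 ✓; ∠VDR = 108.5° ✓; |DR| = 33.90 ✓; ∠(DR, RJ) = 98.10° ✗; |RJ| = 22.60 ✓.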